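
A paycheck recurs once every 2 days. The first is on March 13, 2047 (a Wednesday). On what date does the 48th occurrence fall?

The 48th occurrence is 47 intervals after the first: 47 × 2 = 94 days after March 13, 2047.
March has 31 days — 18 days to the end of March leaves 76.
April has 30 days (46 left).
May has 31 days (15 left).
15 days into June → June 15, 2047.

June 15, 2047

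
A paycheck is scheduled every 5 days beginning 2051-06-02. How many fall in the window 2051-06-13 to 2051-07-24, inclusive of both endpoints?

8

Occurrences land 5·i days after 2051-06-02 for i = 0, 1, 2, …
2051-06-13 is 11 days after the start; 11 ÷ 5 = 2 remainder 1; since the remainder is 1, round up to i = 3. First occurrence in the window: #4 on 2051-06-17 (3×5 = 15 days in).
2051-07-24 is 52 days after the start; 52 ÷ 5 = 10 remainder 2. Last occurrence in the window: #11 on 2051-07-22.
Occurrences #4 through #11: 8 in total.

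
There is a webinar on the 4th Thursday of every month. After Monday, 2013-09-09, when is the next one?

2013-09-26

September 2013 starts on a Sunday; its first Thursday is the 5th, so the 4th Thursday is the 26th — 2013-09-26.
2013-09-26 is after 2013-09-09, so that is the next one.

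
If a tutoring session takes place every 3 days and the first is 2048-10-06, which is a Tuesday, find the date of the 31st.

The 31st occurrence is 30 intervals after the first: 30 × 3 = 90 days after 2048-10-06.
October has 31 days — 25 days to the end of October leaves 65.
November has 30 days (35 left).
December has 31 days (4 left).
4 days into January → 2049-01-04.

2049-01-04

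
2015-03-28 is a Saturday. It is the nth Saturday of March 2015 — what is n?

Day 28 falls in week ⌈28/7⌉ of the month.
Days 1–7 hold the 1st Saturday, 8–14 the 2nd, 15–21 the 3rd, 22–28 the 4th, 29–31 the 5th.
28 is in the range for the 4th.

4th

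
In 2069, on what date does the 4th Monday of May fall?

The first Monday of May 2069 is May 6.
The 4th Monday is 3 weeks later: 6 + 21 = 27.

May 27, 2069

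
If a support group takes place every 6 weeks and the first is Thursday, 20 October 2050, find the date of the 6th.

18 May 2051

The 6th occurrence is 5 intervals after the first: 5 × 42 = 210 days after 20 October 2050.
October has 31 days — 11 days to the end of October leaves 199.
November has 30 days (169 left).
December has 31 days (138 left).
January has 31 days (107 left).
February has 28 days (79 left).
March has 31 days (48 left).
April has 30 days (18 left).
18 days into May → 18 May 2051.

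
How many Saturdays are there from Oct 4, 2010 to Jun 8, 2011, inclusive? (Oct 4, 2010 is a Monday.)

Oct 4, 2010 is a Monday; the first Saturday on or after it is Oct 9, 2010 (5 days later).
From Oct 9, 2010 to Jun 8, 2011: 22 + 30 + 31 + 31 + 28 + 31 + 30 + 31 + 8 = 242 days (rest of Oct, Nov, Dec, Jan, Feb, Mar, Apr, May, Jun).
242 ÷ 7 = 34 full weeks with remainder 4, so 34 more Saturdays after the first → 35.

35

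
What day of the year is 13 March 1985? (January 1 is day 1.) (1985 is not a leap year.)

72

Days in months before March: 31 + 28 = 59.
Plus 13 days into March → day 72.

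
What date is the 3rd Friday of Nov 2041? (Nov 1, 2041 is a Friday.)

Nov 2041 begins on a Friday, so the first Friday is Nov 1.
The 3rd Friday is 2 weeks later: 1 + 14 = 15.

Nov 15, 2041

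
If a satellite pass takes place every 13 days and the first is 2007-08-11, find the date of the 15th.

The 15th occurrence is 14 intervals after the first: 14 × 13 = 182 days after 2007-08-11.
August has 31 days — 20 days to the end of August leaves 162.
September has 30 days (132 left).
October has 31 days (101 left).
November has 30 days (71 left).
December has 31 days (40 left).
January has 31 days (9 left).
9 days into February → 2008-02-09.

2008-02-09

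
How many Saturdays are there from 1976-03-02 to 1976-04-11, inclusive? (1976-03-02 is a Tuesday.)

1976-03-02 is a Tuesday; the first Saturday on or after it is 1976-03-06 (4 days later).
From 1976-03-06 to 1976-04-11: 25 + 11 = 36 days (rest of March, April).
36 ÷ 7 = 5 full weeks with remainder 1, so 5 more Saturdays after the first → 6.

6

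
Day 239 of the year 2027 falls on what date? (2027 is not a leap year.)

Aug 27, 2027

Jan has 31 days (239 − 31 = 208 remain).
Feb has 28 days (208 − 28 = 180 remain).
Mar has 31 days (180 − 31 = 149 remain).
Apr has 30 days (149 − 30 = 119 remain).
May has 31 days (119 − 31 = 88 remain).
Jun has 30 days (88 − 30 = 58 remain).
Jul has 31 days (58 − 31 = 27 remain).
27 into Aug → Aug 27.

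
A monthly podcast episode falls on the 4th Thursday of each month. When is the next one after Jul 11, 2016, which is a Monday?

Jul 28, 2016

Jul 2016 starts on a Friday; its first Thursday is the 7th, so the 4th Thursday is the 28th — Jul 28, 2016.
Jul 28, 2016 is after Jul 11, 2016, so that is the next one.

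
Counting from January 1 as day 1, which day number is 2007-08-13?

225

Days in months before August: 31 + 28 + 31 + 30 + 31 + 30 + 31 = 212.
Plus 13 days into August → day 225.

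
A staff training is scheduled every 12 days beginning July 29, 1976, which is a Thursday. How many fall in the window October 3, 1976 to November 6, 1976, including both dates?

Occurrences land 12·i days after July 29, 1976 for i = 0, 1, 2, …
October 3, 1976 is 66 days after the start; 66 ÷ 12 = 5 remainder 6; since the remainder is 6, round up to i = 6. First occurrence in the window: #7 on October 9, 1976 (6×12 = 72 days in).
November 6, 1976 is 100 days after the start; 100 ÷ 12 = 8 remainder 4. Last occurrence in the window: #9 on November 2, 1976.
Occurrences #7 through #9: 3 in total.

3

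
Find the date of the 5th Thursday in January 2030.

The first Thursday of January 2030 is January 3.
The 5th Thursday is 4 weeks later: 3 + 28 = 31.

2030-01-31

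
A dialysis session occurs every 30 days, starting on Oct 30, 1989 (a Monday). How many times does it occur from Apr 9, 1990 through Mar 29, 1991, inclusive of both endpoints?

12

Occurrences land 30·i days after Oct 30, 1989 for i = 0, 1, 2, …
Apr 9, 1990 is 161 days after the start; 161 ÷ 30 = 5 remainder 11; since the remainder is 11, round up to i = 6. First occurrence in the window: #7 on Apr 28, 1990 (6×30 = 180 days in).
Mar 29, 1991 is 515 days after the start; 515 ÷ 30 = 17 remainder 5. Last occurrence in the window: #18 on Mar 24, 1991.
Occurrences #7 through #18: 12 in total.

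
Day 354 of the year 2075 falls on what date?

December 20, 2075

January has 31 days (354 − 31 = 323 remain).
February has 28 days (323 − 28 = 295 remain).
March has 31 days (295 − 31 = 264 remain).
April has 30 days (264 − 30 = 234 remain).
May has 31 days (234 − 31 = 203 remain).
June has 30 days (203 − 30 = 173 remain).
July has 31 days (173 − 31 = 142 remain).
August has 31 days (142 − 31 = 111 remain).
September has 30 days (111 − 30 = 81 remain).
October has 31 days (81 − 31 = 50 remain).
November has 30 days (50 − 30 = 20 remain).
20 into December → December 20.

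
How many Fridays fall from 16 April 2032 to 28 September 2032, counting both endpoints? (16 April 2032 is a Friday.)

16 April 2032 is a Friday; the first Friday on or after it is 16 April 2032.
From 16 April 2032 to 28 September 2032: 14 + 31 + 30 + 31 + 31 + 28 = 165 days (rest of April, May, June, July, August, September).
165 ÷ 7 = 23 full weeks with remainder 4, so 23 more Fridays after the first → 24.

24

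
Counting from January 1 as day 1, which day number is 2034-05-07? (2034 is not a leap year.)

Days in months before May: 31 + 28 + 31 + 30 = 120.
Plus 7 days into May → day 127.

127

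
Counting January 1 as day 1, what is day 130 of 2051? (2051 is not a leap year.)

January has 31 days (130 − 31 = 99 remain).
February has 28 days (99 − 28 = 71 remain).
March has 31 days (71 − 31 = 40 remain).
April has 30 days (40 − 30 = 10 remain).
10 into May → May 10.

2051-05-10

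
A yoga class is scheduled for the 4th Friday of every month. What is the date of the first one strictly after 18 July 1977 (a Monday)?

22 July 1977

July 1977 starts on a Friday; its first Friday is the 1st, so the 4th Friday is the 22nd — 22 July 1977.
22 July 1977 is after 18 July 1977, so that is the next one.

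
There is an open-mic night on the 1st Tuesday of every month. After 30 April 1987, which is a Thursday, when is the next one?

April 1987 starts on a Wednesday, so its 1st Tuesday is 7 April 1987 (6 days in).
That is not after 30 April 1987, so look at May 1987.
May 1987 starts on a Friday, so its 1st Tuesday is 5 May 1987 (4 days in).

5 May 1987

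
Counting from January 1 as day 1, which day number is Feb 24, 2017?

55

Days in months before Feb: 31 = 31.
Plus 24 days into Feb → day 55.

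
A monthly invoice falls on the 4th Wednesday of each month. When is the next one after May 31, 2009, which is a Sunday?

May 2009 starts on a Friday; its first Wednesday is the 6th, so the 4th Wednesday is the 27th — May 27, 2009.
That is not after May 31, 2009, so look at Jun 2009.
Jun 2009 starts on a Monday; its first Wednesday is the 3rd, so the 4th Wednesday is the 24th — Jun 24, 2009.

Jun 24, 2009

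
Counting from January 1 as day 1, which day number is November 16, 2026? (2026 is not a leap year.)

Days in months before November: 31 + 28 + 31 + 30 + 31 + 30 + 31 + 31 + 30 + 31 = 304.
Plus 16 days into November → day 320.

320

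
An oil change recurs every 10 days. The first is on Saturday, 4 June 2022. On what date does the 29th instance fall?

The 29th occurrence is 28 intervals after the first: 28 × 10 = 280 days after 4 June 2022.
June has 30 days — 26 days to the end of June leaves 254.
July has 31 days (223 left).
August has 31 days (192 left).
September has 30 days (162 left).
October has 31 days (131 left).
November has 30 days (101 left).
December has 31 days (70 left).
January has 31 days (39 left).
February has 28 days (11 left).
11 days into March → 11 March 2023.

11 March 2023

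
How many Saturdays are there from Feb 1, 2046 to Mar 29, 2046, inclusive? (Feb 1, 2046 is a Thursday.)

Feb 1, 2046 is a Thursday; the first Saturday on or after it is Feb 3, 2046 (2 days later).
From Feb 3, 2046 to Mar 29, 2046: 25 + 29 = 54 days (rest of Feb, Mar).
54 ÷ 7 = 7 full weeks with remainder 5, so 7 more Saturdays after the first → 8.

8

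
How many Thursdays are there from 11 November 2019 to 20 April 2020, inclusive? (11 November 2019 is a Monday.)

11 November 2019 is a Monday; the first Thursday on or after it is 14 November 2019 (3 days later).
From 14 November 2019 to 20 April 2020: 16 + 31 + 31 + 29 + 31 + 20 = 158 days (rest of November, December, January, February, March, April).
158 ÷ 7 = 22 full weeks with remainder 4, so 22 more Thursdays after the first → 23.

23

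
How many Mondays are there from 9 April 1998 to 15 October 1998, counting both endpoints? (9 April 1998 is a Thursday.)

9 April 1998 is a Thursday; the first Monday on or after it is 13 April 1998 (4 days later).
From 13 April 1998 to 15 October 1998: 17 + 31 + 30 + 31 + 31 + 30 + 15 = 185 days (rest of April, May, June, July, August, September, October).
185 ÷ 7 = 26 full weeks with remainder 3, so 26 more Mondays after the first → 27.

27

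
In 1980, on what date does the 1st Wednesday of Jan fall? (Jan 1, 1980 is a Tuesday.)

Jan 1980 begins on a Tuesday, so the first Wednesday is Jan 2 (1 day later).

Jan 2, 1980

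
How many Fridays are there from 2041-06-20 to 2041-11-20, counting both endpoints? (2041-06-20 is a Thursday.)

22

2041-06-20 is a Thursday; the first Friday on or after it is 2041-06-21 (1 day later).
From 2041-06-21 to 2041-11-20: 9 + 31 + 31 + 30 + 31 + 20 = 152 days (rest of June, July, August, September, October, November).
152 ÷ 7 = 21 full weeks with remainder 5, so 21 more Fridays after the first → 22.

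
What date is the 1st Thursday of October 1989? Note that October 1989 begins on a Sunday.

October 1989 begins on a Sunday, so the first Thursday is October 5 (4 days later).

October 5, 1989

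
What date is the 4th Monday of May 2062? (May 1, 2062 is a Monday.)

May 2062 begins on a Monday, so the first Monday is May 1.
The 4th Monday is 3 weeks later: 1 + 21 = 22.

2062-05-22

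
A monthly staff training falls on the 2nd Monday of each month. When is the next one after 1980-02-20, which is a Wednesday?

1980-03-10

February 1980 starts on a Friday; its first Monday is the 4th, so the 2nd Monday is the 11th — 1980-02-11.
That is not after 1980-02-20, so look at March 1980.
March 1980 starts on a Saturday; its first Monday is the 3rd, so the 2nd Monday is the 10th — 1980-03-10.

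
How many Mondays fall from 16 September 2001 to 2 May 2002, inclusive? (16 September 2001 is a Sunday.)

16 September 2001 is a Sunday; the first Monday on or after it is 17 September 2001 (1 day later).
From 17 September 2001 to 2 May 2002: 13 + 31 + 30 + 31 + 31 + 28 + 31 + 30 + 2 = 227 days (rest of September, October, November, December, January, February, March, April, May).
227 ÷ 7 = 32 full weeks with remainder 3, so 32 more Mondays after the first → 33.

33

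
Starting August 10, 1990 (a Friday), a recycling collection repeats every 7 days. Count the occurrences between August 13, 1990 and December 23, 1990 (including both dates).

19

Occurrences land 7·i days after August 10, 1990 for i = 0, 1, 2, …
August 13, 1990 is 3 days after the start; 3 ÷ 7 = 0 remainder 3; since the remainder is 3, round up to i = 1. First occurrence in the window: #2 on August 17, 1990 (1×7 = 7 days in).
December 23, 1990 is 135 days after the start; 135 ÷ 7 = 19 remainder 2. Last occurrence in the window: #20 on December 21, 1990.
Occurrences #2 through #20: 19 in total.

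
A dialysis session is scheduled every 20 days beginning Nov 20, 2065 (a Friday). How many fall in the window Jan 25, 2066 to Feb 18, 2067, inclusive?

Occurrences land 20·i days after Nov 20, 2065 for i = 0, 1, 2, …
Jan 25, 2066 is 66 days after the start; 66 ÷ 20 = 3 remainder 6; since the remainder is 6, round up to i = 4. First occurrence in the window: #5 on Feb 8, 2066 (4×20 = 80 days in).
Feb 18, 2067 is 455 days after the start; 455 ÷ 20 = 22 remainder 15. Last occurrence in the window: #23 on Feb 3, 2067.
Occurrences #5 through #23: 19 in total.

19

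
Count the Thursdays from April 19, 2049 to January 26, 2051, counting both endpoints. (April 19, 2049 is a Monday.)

April 19, 2049 is a Monday; the first Thursday on or after it is April 22, 2049 (3 days later).
From April 22, 2049 to January 26, 2051: 253 + 365 + 26 = 644 days (rest of 2049, 2050, to January 26, 2051 in 2051).
644 ÷ 7 = 92 full weeks with remainder 0, so 92 more Thursdays after the first → 93.

93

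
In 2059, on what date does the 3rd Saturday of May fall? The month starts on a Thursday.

17 May 2059

May 2059 begins on a Thursday, so the first Saturday is May 3 (2 days later).
The 3rd Saturday is 2 weeks later: 3 + 14 = 17.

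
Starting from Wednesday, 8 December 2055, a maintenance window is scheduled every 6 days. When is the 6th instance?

7 January 2056

The 6th occurrence is 5 intervals after the first: 5 × 6 = 30 days after 8 December 2055.
December has 31 days — 23 days to the end of December leaves 7.
7 days into January → 7 January 2056.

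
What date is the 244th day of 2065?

2065-09-01

January has 31 days (244 − 31 = 213 remain).
February has 28 days (213 − 28 = 185 remain).
March has 31 days (185 − 31 = 154 remain).
April has 30 days (154 − 30 = 124 remain).
May has 31 days (124 − 31 = 93 remain).
June has 30 days (93 − 30 = 63 remain).
July has 31 days (63 − 31 = 32 remain).
August has 31 days (32 − 31 = 1 remain).
1 into September → September 1.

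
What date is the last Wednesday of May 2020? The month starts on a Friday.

May 2020 begins on a Friday, so the first Wednesday is May 6 (5 days later).
May 2020 has 31 days. Adding weeks: 6, 13, 20, 27 — the last one ≤ 31 is the 27th.

May 27, 2020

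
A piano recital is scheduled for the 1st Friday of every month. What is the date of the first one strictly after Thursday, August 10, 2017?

August 2017 starts on a Tuesday, so its 1st Friday is August 4, 2017 (3 days in).
That is not after August 10, 2017, so look at September 2017.
September 2017 starts on a Friday, so its 1st Friday is September 1, 2017.

September 1, 2017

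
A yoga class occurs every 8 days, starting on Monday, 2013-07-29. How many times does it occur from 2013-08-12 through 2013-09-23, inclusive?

6

Occurrences land 8·i days after 2013-07-29 for i = 0, 1, 2, …
2013-08-12 is 14 days after the start; 14 ÷ 8 = 1 remainder 6; since the remainder is 6, round up to i = 2. First occurrence in the window: #3 on 2013-08-14 (2×8 = 16 days in).
2013-09-23 is 56 days after the start; 56 ÷ 8 = 7 remainder 0. Last occurrence in the window: #8 on 2013-09-23.
Occurrences #3 through #8: 6 in total.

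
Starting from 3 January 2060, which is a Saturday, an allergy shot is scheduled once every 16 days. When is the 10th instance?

26 May 2060

The 10th occurrence is 9 intervals after the first: 9 × 16 = 144 days after 3 January 2060.
January has 31 days — 28 days to the end of January leaves 116.
February has 29 days (87 left).
March has 31 days (56 left).
April has 30 days (26 left).
26 days into May → 26 May 2060.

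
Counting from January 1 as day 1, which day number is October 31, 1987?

304

Days in months before October: 31 + 28 + 31 + 30 + 31 + 30 + 31 + 31 + 30 = 273.
Plus 31 days into October → day 304.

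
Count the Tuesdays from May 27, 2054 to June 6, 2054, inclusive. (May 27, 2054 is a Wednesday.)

1

May 27, 2054 is a Wednesday; the first Tuesday on or after it is June 2, 2054 (6 days later).
From June 2, 2054 to June 6, 2054 is 6 − 2 = 4 days.
4 ÷ 7 = 0 full weeks with remainder 4, so 0 more Tuesdays after the first → 1.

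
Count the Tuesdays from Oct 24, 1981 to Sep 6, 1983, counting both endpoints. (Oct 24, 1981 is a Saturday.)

98

Oct 24, 1981 is a Saturday; the first Tuesday on or after it is Oct 27, 1981 (3 days later).
From Oct 27, 1981 to Sep 6, 1983: 65 + 365 + 249 = 679 days (rest of 1981, 1982, to Sep 6, 1983 in 1983).
679 ÷ 7 = 97 full weeks with remainder 0, so 97 more Tuesdays after the first → 98.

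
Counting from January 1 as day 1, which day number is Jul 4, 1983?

Days in months before Jul: 31 + 28 + 31 + 30 + 31 + 30 = 181.
Plus 4 days into Jul → day 185.

185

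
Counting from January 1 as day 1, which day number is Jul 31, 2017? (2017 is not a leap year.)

Days in months before Jul: 31 + 28 + 31 + 30 + 31 + 30 = 181.
Plus 31 days into Jul → day 212.

212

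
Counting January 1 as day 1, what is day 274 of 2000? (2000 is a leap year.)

January has 31 days (274 − 31 = 243 remain).
February has 29 days (243 − 29 = 214 remain).
March has 31 days (214 − 31 = 183 remain).
April has 30 days (183 − 30 = 153 remain).
May has 31 days (153 − 31 = 122 remain).
June has 30 days (122 − 30 = 92 remain).
July has 31 days (92 − 31 = 61 remain).
August has 31 days (61 − 31 = 30 remain).
30 into September → September 30.

2000-09-30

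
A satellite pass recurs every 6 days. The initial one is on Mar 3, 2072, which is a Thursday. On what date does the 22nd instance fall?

Jul 7, 2072

The 22nd occurrence is 21 intervals after the first: 21 × 6 = 126 days after Mar 3, 2072.
Mar has 31 days — 28 days to the end of Mar leaves 98.
Apr has 30 days (68 left).
May has 31 days (37 left).
Jun has 30 days (7 left).
7 days into Jul → Jul 7, 2072.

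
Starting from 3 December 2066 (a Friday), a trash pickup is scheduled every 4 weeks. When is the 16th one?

27 January 2068

The 16th occurrence is 15 intervals after the first: 15 × 28 = 420 days after 3 December 2066.
December has 31 days — 28 days to the end of December leaves 392.
January has 31 days (361 left).
February has 28 days (333 left).
March has 31 days (302 left).
April has 30 days (272 left).
May has 31 days (241 left).
June has 30 days (211 left).
July has 31 days (180 left).
August has 31 days (149 left).
September has 30 days (119 left).
October has 31 days (88 left).
November has 30 days (58 left).
December has 31 days (27 left).
27 days into January → 27 January 2068.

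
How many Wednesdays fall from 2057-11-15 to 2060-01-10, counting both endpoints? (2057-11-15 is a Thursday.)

112

2057-11-15 is a Thursday; the first Wednesday on or after it is 2057-11-21 (6 days later).
From 2057-11-21 to 2060-01-10: 40 + 365 + 365 + 10 = 780 days (rest of 2057, 2058, 2059, to 2060-01-10 in 2060).
780 ÷ 7 = 111 full weeks with remainder 3, so 111 more Wednesdays after the first → 112.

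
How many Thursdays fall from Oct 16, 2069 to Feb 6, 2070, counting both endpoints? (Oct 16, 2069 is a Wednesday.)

Oct 16, 2069 is a Wednesday; the first Thursday on or after it is Oct 17, 2069 (1 day later).
From Oct 17, 2069 to Feb 6, 2070: 14 + 30 + 31 + 31 + 6 = 112 days (rest of Oct, Nov, Dec, Jan, Feb).
112 ÷ 7 = 16 full weeks with remainder 0, so 16 more Thursdays after the first → 17.

17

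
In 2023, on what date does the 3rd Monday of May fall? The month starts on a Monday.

May 15, 2023

May 2023 begins on a Monday, so the first Monday is May 1.
The 3rd Monday is 2 weeks later: 1 + 14 = 15.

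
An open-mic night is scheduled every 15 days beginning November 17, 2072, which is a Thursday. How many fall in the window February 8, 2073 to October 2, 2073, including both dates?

Occurrences land 15·i days after November 17, 2072 for i = 0, 1, 2, …
February 8, 2073 is 83 days after the start; 83 ÷ 15 = 5 remainder 8; since the remainder is 8, round up to i = 6. First occurrence in the window: #7 on February 15, 2073 (6×15 = 90 days in).
October 2, 2073 is 319 days after the start; 319 ÷ 15 = 21 remainder 4. Last occurrence in the window: #22 on September 28, 2073.
Occurrences #7 through #22: 16 in total.

16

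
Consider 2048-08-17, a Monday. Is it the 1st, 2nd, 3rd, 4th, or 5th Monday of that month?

3rd

Day 17 falls in week ⌈17/7⌉ of the month.
Days 1–7 hold the 1st Monday, 8–14 the 2nd, 15–21 the 3rd, 22–28 the 4th, 29–31 the 5th.
17 is in the range for the 3rd.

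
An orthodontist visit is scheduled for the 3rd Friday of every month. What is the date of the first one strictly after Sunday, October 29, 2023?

November 17, 2023

October 2023 starts on a Sunday; its first Friday is the 6th, so the 3rd Friday is the 20th — October 20, 2023.
That is not after October 29, 2023, so look at November 2023.
November 2023 starts on a Wednesday; its first Friday is the 3rd, so the 3rd Friday is the 17th — November 17, 2023.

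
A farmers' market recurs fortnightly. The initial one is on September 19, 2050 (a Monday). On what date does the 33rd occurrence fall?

The 33rd occurrence is 32 intervals after the first: 32 × 14 = 448 days after September 19, 2050.
September has 30 days — 11 days to the end of September leaves 437.
From end of September to end of 2050 is 92 days (345 left).
January has 31 days (314 left).
February has 28 days (286 left).
March has 31 days (255 left).
April has 30 days (225 left).
May has 31 days (194 left).
June has 30 days (164 left).
July has 31 days (133 left).
August has 31 days (102 left).
September has 30 days (72 left).
October has 31 days (41 left).
November has 30 days (11 left).
11 days into December → December 11, 2051.

December 11, 2051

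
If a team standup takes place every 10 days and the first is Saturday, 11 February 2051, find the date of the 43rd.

The 43rd occurrence is 42 intervals after the first: 42 × 10 = 420 days after 11 February 2051.
February has 28 days — 17 days to the end of February leaves 403.
From end of February to end of 2051 is 306 days (97 left).
January has 31 days (66 left).
February has 29 days (37 left).
March has 31 days (6 left).
6 days into April → 6 April 2052.

6 April 2052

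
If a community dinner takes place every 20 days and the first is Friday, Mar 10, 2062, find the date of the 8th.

The 8th occurrence is 7 intervals after the first: 7 × 20 = 140 days after Mar 10, 2062.
Mar has 31 days — 21 days to the end of Mar leaves 119.
Apr has 30 days (89 left).
May has 31 days (58 left).
Jun has 30 days (28 left).
28 days into Jul → Jul 28, 2062.

Jul 28, 2062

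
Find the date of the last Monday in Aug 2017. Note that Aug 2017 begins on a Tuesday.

Aug 28, 2017

Aug 2017 begins on a Tuesday, so the first Monday is Aug 7 (6 days later).
Aug 2017 has 31 days. Adding weeks: 7, 14, 21, 28 — the last one ≤ 31 is the 28th.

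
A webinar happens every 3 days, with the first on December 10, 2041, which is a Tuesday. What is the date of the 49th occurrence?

May 3, 2042

The 49th occurrence is 48 intervals after the first: 48 × 3 = 144 days after December 10, 2041.
December has 31 days — 21 days to the end of December leaves 123.
January has 31 days (92 left).
February has 28 days (64 left).
March has 31 days (33 left).
April has 30 days (3 left).
3 days into May → May 3, 2042.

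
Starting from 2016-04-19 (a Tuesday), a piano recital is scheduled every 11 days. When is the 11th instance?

The 11th occurrence is 10 intervals after the first: 10 × 11 = 110 days after 2016-04-19.
April has 30 days — 11 days to the end of April leaves 99.
May has 31 days (68 left).
June has 30 days (38 left).
July has 31 days (7 left).
7 days into August → 2016-08-07.

2016-08-07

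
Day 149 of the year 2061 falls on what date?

May 29, 2061

Jan has 31 days (149 − 31 = 118 remain).
Feb has 28 days (118 − 28 = 90 remain).
Mar has 31 days (90 − 31 = 59 remain).
Apr has 30 days (59 − 30 = 29 remain).
29 into May → May 29.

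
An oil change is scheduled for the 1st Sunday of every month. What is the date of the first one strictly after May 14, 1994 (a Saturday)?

Jun 5, 1994

May 1994 starts on a Sunday, so its 1st Sunday is May 1, 1994.
That is not after May 14, 1994, so look at Jun 1994.
Jun 1994 starts on a Wednesday, so its 1st Sunday is Jun 5, 1994 (4 days in).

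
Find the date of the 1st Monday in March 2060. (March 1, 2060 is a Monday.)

1 March 2060

March 2060 begins on a Monday, so the first Monday is March 1.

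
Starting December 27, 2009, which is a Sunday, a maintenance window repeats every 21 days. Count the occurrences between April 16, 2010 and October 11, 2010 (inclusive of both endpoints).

Occurrences land 21·i days after December 27, 2009 for i = 0, 1, 2, …
April 16, 2010 is 110 days after the start; 110 ÷ 21 = 5 remainder 5; since the remainder is 5, round up to i = 6. First occurrence in the window: #7 on May 2, 2010 (6×21 = 126 days in).
October 11, 2010 is 288 days after the start; 288 ÷ 21 = 13 remainder 15. Last occurrence in the window: #14 on September 26, 2010.
Occurrences #7 through #14: 8 in total.

8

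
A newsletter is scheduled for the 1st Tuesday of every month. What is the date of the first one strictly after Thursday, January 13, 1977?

February 1, 1977

January 1977 starts on a Saturday, so its 1st Tuesday is January 4, 1977 (3 days in).
That is not after January 13, 1977, so look at February 1977.
February 1977 starts on a Tuesday, so its 1st Tuesday is February 1, 1977.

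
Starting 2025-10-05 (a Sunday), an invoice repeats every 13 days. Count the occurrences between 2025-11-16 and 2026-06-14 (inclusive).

Occurrences land 13·i days after 2025-10-05 for i = 0, 1, 2, …
2025-11-16 is 42 days after the start; 42 ÷ 13 = 3 remainder 3; since the remainder is 3, round up to i = 4. First occurrence in the window: #5 on 2025-11-26 (4×13 = 52 days in).
2026-06-14 is 252 days after the start; 252 ÷ 13 = 19 remainder 5. Last occurrence in the window: #20 on 2026-06-09.
Occurrences #5 through #20: 16 in total.

16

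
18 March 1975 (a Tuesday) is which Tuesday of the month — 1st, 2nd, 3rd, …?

Day 18 falls in week ⌈18/7⌉ of the month.
Days 1–7 hold the 1st Tuesday, 8–14 the 2nd, 15–21 the 3rd, 22–28 the 4th, 29–31 the 5th.
18 is in the range for the 3rd.

3rd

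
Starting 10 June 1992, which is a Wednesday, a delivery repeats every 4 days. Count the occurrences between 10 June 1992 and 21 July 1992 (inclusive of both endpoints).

11

Occurrences land 4·i days after 10 June 1992 for i = 0, 1, 2, …
The window opens on the start date, so the first occurrence inside is #1 on 10 June 1992.
21 July 1992 is 41 days after the start; 41 ÷ 4 = 10 remainder 1. Last occurrence in the window: #11 on 20 July 1992.
Occurrences #1 through #11: 11 in total.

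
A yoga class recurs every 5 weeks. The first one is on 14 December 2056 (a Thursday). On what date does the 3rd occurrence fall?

22 February 2057

The 3rd occurrence is 2 intervals after the first: 2 × 35 = 70 days after 14 December 2056.
December has 31 days — 17 days to the end of December leaves 53.
January has 31 days (22 left).
22 days into February → 22 February 2057.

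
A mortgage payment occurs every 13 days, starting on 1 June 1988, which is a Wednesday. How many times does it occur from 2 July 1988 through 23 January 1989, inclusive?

Occurrences land 13·i days after 1 June 1988 for i = 0, 1, 2, …
2 July 1988 is 31 days after the start; 31 ÷ 13 = 2 remainder 5; since the remainder is 5, round up to i = 3. First occurrence in the window: #4 on 10 July 1988 (3×13 = 39 days in).
23 January 1989 is 236 days after the start; 236 ÷ 13 = 18 remainder 2. Last occurrence in the window: #19 on 21 January 1989.
Occurrences #4 through #19: 16 in total.

16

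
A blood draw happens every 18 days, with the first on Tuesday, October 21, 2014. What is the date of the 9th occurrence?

March 14, 2015

The 9th occurrence is 8 intervals after the first: 8 × 18 = 144 days after October 21, 2014.
October has 31 days — 10 days to the end of October leaves 134.
November has 30 days (104 left).
December has 31 days (73 left).
January has 31 days (42 left).
February has 28 days (14 left).
14 days into March → March 14, 2015.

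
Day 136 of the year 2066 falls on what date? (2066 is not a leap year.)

2066-05-16

January has 31 days (136 − 31 = 105 remain).
February has 28 days (105 − 28 = 77 remain).
March has 31 days (77 − 31 = 46 remain).
April has 30 days (46 − 30 = 16 remain).
16 into May → May 16.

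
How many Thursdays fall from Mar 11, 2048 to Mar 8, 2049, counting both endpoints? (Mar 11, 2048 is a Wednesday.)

52

Mar 11, 2048 is a Wednesday; the first Thursday on or after it is Mar 12, 2048 (1 day later).
From Mar 12, 2048 to Mar 8, 2049: 294 + 67 = 361 days (rest of 2048, to Mar 8, 2049 in 2049).
361 ÷ 7 = 51 full weeks with remainder 4, so 51 more Thursdays after the first → 52.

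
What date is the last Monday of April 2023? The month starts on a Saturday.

April 2023 begins on a Saturday, so the first Monday is April 3 (2 days later).
April 2023 has 30 days. Adding weeks: 3, 10, 17, 24 — the last one ≤ 30 is the 24th.

2023-04-24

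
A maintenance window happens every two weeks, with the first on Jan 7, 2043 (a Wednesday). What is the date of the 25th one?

Dec 9, 2043

The 25th occurrence is 24 intervals after the first: 24 × 14 = 336 days after Jan 7, 2043.
Jan has 31 days — 24 days to the end of Jan leaves 312.
Feb has 28 days (284 left).
Mar has 31 days (253 left).
Apr has 30 days (223 left).
May has 31 days (192 left).
Jun has 30 days (162 left).
Jul has 31 days (131 left).
Aug has 31 days (100 left).
Sep has 30 days (70 left).
Oct has 31 days (39 left).
Nov has 30 days (9 left).
9 days into Dec → Dec 9, 2043.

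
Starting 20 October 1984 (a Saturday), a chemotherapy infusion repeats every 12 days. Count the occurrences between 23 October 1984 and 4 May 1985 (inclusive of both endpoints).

Occurrences land 12·i days after 20 October 1984 for i = 0, 1, 2, …
23 October 1984 is 3 days after the start; 3 ÷ 12 = 0 remainder 3; since the remainder is 3, round up to i = 1. First occurrence in the window: #2 on 1 November 1984 (1×12 = 12 days in).
4 May 1985 is 196 days after the start; 196 ÷ 12 = 16 remainder 4. Last occurrence in the window: #17 on 30 April 1985.
Occurrences #2 through #17: 16 in total.

16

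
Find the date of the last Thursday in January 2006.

January 2006 begins on a Sunday, so the first Thursday is January 5 (4 days later).
January 2006 has 31 days. Adding weeks: 5, 12, 19, 26 — the last one ≤ 31 is the 26th.

26 January 2006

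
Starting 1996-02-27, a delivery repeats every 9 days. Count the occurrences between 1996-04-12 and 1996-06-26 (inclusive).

Occurrences land 9·i days after 1996-02-27 for i = 0, 1, 2, …
1996-04-12 is 45 days after the start; 45 ÷ 9 = 5 remainder 0. First occurrence in the window: #6 on 1996-04-12 (5×9 = 45 days in).
1996-06-26 is 120 days after the start; 120 ÷ 9 = 13 remainder 3. Last occurrence in the window: #14 on 1996-06-23.
Occurrences #6 through #14: 9 in total.

9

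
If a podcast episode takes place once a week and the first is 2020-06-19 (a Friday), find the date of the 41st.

2021-03-26

The 41st occurrence is 40 intervals after the first: 40 × 7 = 280 days after 2020-06-19.
June has 30 days — 11 days to the end of June leaves 269.
July has 31 days (238 left).
August has 31 days (207 left).
September has 30 days (177 left).
October has 31 days (146 left).
November has 30 days (116 left).
December has 31 days (85 left).
January has 31 days (54 left).
February has 28 days (26 left).
26 days into March → 2021-03-26.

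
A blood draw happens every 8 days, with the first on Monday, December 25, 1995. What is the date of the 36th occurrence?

The 36th occurrence is 35 intervals after the first: 35 × 8 = 280 days after December 25, 1995.
December has 31 days — 6 days to the end of December leaves 274.
January has 31 days (243 left).
February has 29 days (214 left).
March has 31 days (183 left).
April has 30 days (153 left).
May has 31 days (122 left).
June has 30 days (92 left).
July has 31 days (61 left).
August has 31 days (30 left).
30 days into September → September 30, 1996.

September 30, 1996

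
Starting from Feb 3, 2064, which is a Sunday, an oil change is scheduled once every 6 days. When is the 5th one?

The 5th occurrence is 4 intervals after the first: 4 × 6 = 24 days after Feb 3, 2064.
24 days later is Feb 27, 2064.

Feb 27, 2064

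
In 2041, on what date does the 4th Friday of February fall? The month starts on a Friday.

22 February 2041

February 2041 begins on a Friday, so the first Friday is February 1.
The 4th Friday is 3 weeks later: 1 + 21 = 22.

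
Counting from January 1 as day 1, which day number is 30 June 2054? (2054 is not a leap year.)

Days in months before June: 31 + 28 + 31 + 30 + 31 = 151.
Plus 30 days into June → day 181.

181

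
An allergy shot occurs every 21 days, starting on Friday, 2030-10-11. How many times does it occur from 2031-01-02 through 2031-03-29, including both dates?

5

Occurrences land 21·i days after 2030-10-11 for i = 0, 1, 2, …
2031-01-02 is 83 days after the start; 83 ÷ 21 = 3 remainder 20; since the remainder is 20, round up to i = 4. First occurrence in the window: #5 on 2031-01-03 (4×21 = 84 days in).
2031-03-29 is 169 days after the start; 169 ÷ 21 = 8 remainder 1. Last occurrence in the window: #9 on 2031-03-28.
Occurrences #5 through #9: 5 in total.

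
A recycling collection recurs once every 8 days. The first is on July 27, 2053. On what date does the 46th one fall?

The 46th occurrence is 45 intervals after the first: 45 × 8 = 360 days after July 27, 2053.
July has 31 days — 4 days to the end of July leaves 356.
August has 31 days (325 left).
September has 30 days (295 left).
October has 31 days (264 left).
November has 30 days (234 left).
December has 31 days (203 left).
January has 31 days (172 left).
February has 28 days (144 left).
March has 31 days (113 left).
April has 30 days (83 left).
May has 31 days (52 left).
June has 30 days (22 left).
22 days into July → July 22, 2054.

July 22, 2054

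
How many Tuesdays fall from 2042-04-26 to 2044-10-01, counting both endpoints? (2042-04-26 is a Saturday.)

2042-04-26 is a Saturday; the first Tuesday on or after it is 2042-04-29 (3 days later).
From 2042-04-29 to 2044-10-01: 246 + 365 + 275 = 886 days (rest of 2042, 2043, to 2044-10-01 in 2044).
886 ÷ 7 = 126 full weeks with remainder 4, so 126 more Tuesdays after the first → 127.

127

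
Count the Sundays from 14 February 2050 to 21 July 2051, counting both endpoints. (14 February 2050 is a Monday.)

74

14 February 2050 is a Monday; the first Sunday on or after it is 20 February 2050 (6 days later).
From 20 February 2050 to 21 July 2051: 314 + 202 = 516 days (rest of 2050, to 21 July 2051 in 2051).
516 ÷ 7 = 73 full weeks with remainder 5, so 73 more Sundays after the first → 74.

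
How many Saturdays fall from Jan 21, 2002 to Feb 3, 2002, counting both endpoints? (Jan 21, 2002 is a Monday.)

Jan 21, 2002 is a Monday; the first Saturday on or after it is Jan 26, 2002 (5 days later).
From Jan 26, 2002 to Feb 3, 2002: 5 + 3 = 8 days (rest of Jan, Feb).
8 ÷ 7 = 1 full weeks with remainder 1, so 1 more Saturdays after the first → 2.

2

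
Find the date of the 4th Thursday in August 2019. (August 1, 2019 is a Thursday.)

August 2019 begins on a Thursday, so the first Thursday is August 1.
The 4th Thursday is 3 weeks later: 1 + 21 = 22.

2019-08-22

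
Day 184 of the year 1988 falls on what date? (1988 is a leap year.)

2 July 1988

January has 31 days (184 − 31 = 153 remain).
February has 29 days (153 − 29 = 124 remain).
March has 31 days (124 − 31 = 93 remain).
April has 30 days (93 − 30 = 63 remain).
May has 31 days (63 − 31 = 32 remain).
June has 30 days (32 − 30 = 2 remain).
2 into July → July 2.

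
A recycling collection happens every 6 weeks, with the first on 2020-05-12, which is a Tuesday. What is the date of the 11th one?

2021-07-06

The 11th occurrence is 10 intervals after the first: 10 × 42 = 420 days after 2020-05-12.
May has 31 days — 19 days to the end of May leaves 401.
From end of May to end of 2020 is 214 days (187 left).
January has 31 days (156 left).
February has 28 days (128 left).
March has 31 days (97 left).
April has 30 days (67 left).
May has 31 days (36 left).
June has 30 days (6 left).
6 days into July → 2021-07-06.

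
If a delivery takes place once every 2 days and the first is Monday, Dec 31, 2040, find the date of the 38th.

Mar 15, 2041

The 38th occurrence is 37 intervals after the first: 37 × 2 = 74 days after Dec 31, 2040.
Dec has 31 days — 0 days to the end of Dec leaves 74.
Jan has 31 days (43 left).
Feb has 28 days (15 left).
15 days into Mar → Mar 15, 2041.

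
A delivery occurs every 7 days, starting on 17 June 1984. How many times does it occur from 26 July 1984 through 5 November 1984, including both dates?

Occurrences land 7·i days after 17 June 1984 for i = 0, 1, 2, …
26 July 1984 is 39 days after the start; 39 ÷ 7 = 5 remainder 4; since the remainder is 4, round up to i = 6. First occurrence in the window: #7 on 29 July 1984 (6×7 = 42 days in).
5 November 1984 is 141 days after the start; 141 ÷ 7 = 20 remainder 1. Last occurrence in the window: #21 on 4 November 1984.
Occurrences #7 through #21: 15 in total.

15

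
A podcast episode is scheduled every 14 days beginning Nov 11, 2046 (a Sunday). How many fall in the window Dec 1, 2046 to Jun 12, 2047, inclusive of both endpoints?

Occurrences land 14·i days after Nov 11, 2046 for i = 0, 1, 2, …
Dec 1, 2046 is 20 days after the start; 20 ÷ 14 = 1 remainder 6; since the remainder is 6, round up to i = 2. First occurrence in the window: #3 on Dec 9, 2046 (2×14 = 28 days in).
Jun 12, 2047 is 213 days after the start; 213 ÷ 14 = 15 remainder 3. Last occurrence in the window: #16 on Jun 9, 2047.
Occurrences #3 through #16: 14 in total.

14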